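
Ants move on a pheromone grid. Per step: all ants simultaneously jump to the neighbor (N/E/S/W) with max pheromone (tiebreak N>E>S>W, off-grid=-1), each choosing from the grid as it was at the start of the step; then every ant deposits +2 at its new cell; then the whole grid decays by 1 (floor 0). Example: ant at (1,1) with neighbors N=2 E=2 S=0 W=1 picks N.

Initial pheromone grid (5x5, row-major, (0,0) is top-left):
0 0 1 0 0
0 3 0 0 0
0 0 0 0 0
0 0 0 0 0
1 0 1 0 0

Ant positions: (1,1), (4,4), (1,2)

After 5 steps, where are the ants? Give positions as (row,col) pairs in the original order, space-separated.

Step 1: ant0:(1,1)->N->(0,1) | ant1:(4,4)->N->(3,4) | ant2:(1,2)->W->(1,1)
  grid max=4 at (1,1)
Step 2: ant0:(0,1)->S->(1,1) | ant1:(3,4)->N->(2,4) | ant2:(1,1)->N->(0,1)
  grid max=5 at (1,1)
Step 3: ant0:(1,1)->N->(0,1) | ant1:(2,4)->N->(1,4) | ant2:(0,1)->S->(1,1)
  grid max=6 at (1,1)
Step 4: ant0:(0,1)->S->(1,1) | ant1:(1,4)->N->(0,4) | ant2:(1,1)->N->(0,1)
  grid max=7 at (1,1)
Step 5: ant0:(1,1)->N->(0,1) | ant1:(0,4)->S->(1,4) | ant2:(0,1)->S->(1,1)
  grid max=8 at (1,1)

(0,1) (1,4) (1,1)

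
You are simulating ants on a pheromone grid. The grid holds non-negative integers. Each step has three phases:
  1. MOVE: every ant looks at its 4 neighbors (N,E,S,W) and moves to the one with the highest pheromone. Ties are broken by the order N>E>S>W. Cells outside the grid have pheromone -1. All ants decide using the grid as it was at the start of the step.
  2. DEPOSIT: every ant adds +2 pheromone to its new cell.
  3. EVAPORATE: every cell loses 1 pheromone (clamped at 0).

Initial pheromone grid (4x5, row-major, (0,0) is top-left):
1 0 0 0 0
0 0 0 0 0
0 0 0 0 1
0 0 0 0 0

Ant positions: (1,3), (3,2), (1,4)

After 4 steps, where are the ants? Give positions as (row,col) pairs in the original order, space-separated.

Step 1: ant0:(1,3)->N->(0,3) | ant1:(3,2)->N->(2,2) | ant2:(1,4)->S->(2,4)
  grid max=2 at (2,4)
Step 2: ant0:(0,3)->E->(0,4) | ant1:(2,2)->N->(1,2) | ant2:(2,4)->N->(1,4)
  grid max=1 at (0,4)
Step 3: ant0:(0,4)->S->(1,4) | ant1:(1,2)->N->(0,2) | ant2:(1,4)->N->(0,4)
  grid max=2 at (0,4)
Step 4: ant0:(1,4)->N->(0,4) | ant1:(0,2)->E->(0,3) | ant2:(0,4)->S->(1,4)
  grid max=3 at (0,4)

(0,4) (0,3) (1,4)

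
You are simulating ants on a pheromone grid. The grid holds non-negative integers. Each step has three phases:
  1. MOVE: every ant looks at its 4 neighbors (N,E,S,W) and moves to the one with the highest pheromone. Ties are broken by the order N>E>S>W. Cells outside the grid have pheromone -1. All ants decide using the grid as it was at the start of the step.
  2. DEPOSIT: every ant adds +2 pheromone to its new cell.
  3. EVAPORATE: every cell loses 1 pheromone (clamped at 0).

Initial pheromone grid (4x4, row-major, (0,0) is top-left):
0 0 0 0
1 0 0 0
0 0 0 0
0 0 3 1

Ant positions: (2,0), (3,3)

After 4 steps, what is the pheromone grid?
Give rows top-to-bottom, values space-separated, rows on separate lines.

After step 1: ants at (1,0),(3,2)
  0 0 0 0
  2 0 0 0
  0 0 0 0
  0 0 4 0
After step 2: ants at (0,0),(2,2)
  1 0 0 0
  1 0 0 0
  0 0 1 0
  0 0 3 0
After step 3: ants at (1,0),(3,2)
  0 0 0 0
  2 0 0 0
  0 0 0 0
  0 0 4 0
After step 4: ants at (0,0),(2,2)
  1 0 0 0
  1 0 0 0
  0 0 1 0
  0 0 3 0

1 0 0 0
1 0 0 0
0 0 1 0
0 0 3 0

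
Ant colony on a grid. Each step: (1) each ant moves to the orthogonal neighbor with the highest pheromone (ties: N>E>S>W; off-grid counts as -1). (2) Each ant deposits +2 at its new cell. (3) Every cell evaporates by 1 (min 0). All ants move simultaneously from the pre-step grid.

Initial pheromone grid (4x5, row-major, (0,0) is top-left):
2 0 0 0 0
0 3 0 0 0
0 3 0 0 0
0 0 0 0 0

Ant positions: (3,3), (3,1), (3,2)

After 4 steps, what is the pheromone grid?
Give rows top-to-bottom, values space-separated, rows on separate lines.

After step 1: ants at (2,3),(2,1),(2,2)
  1 0 0 0 0
  0 2 0 0 0
  0 4 1 1 0
  0 0 0 0 0
After step 2: ants at (2,2),(1,1),(2,1)
  0 0 0 0 0
  0 3 0 0 0
  0 5 2 0 0
  0 0 0 0 0
After step 3: ants at (2,1),(2,1),(1,1)
  0 0 0 0 0
  0 4 0 0 0
  0 8 1 0 0
  0 0 0 0 0
After step 4: ants at (1,1),(1,1),(2,1)
  0 0 0 0 0
  0 7 0 0 0
  0 9 0 0 0
  0 0 0 0 0

0 0 0 0 0
0 7 0 0 0
0 9 0 0 0
0 0 0 0 0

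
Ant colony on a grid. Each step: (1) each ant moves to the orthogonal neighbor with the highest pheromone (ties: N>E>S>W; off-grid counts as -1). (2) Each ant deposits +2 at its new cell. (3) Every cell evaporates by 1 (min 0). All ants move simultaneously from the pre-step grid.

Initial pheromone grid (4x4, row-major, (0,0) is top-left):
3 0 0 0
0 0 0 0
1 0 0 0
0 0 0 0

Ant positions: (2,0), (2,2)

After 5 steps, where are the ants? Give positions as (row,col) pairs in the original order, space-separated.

Step 1: ant0:(2,0)->N->(1,0) | ant1:(2,2)->N->(1,2)
  grid max=2 at (0,0)
Step 2: ant0:(1,0)->N->(0,0) | ant1:(1,2)->N->(0,2)
  grid max=3 at (0,0)
Step 3: ant0:(0,0)->E->(0,1) | ant1:(0,2)->E->(0,3)
  grid max=2 at (0,0)
Step 4: ant0:(0,1)->W->(0,0) | ant1:(0,3)->S->(1,3)
  grid max=3 at (0,0)
Step 5: ant0:(0,0)->E->(0,1) | ant1:(1,3)->N->(0,3)
  grid max=2 at (0,0)

(0,1) (0,3)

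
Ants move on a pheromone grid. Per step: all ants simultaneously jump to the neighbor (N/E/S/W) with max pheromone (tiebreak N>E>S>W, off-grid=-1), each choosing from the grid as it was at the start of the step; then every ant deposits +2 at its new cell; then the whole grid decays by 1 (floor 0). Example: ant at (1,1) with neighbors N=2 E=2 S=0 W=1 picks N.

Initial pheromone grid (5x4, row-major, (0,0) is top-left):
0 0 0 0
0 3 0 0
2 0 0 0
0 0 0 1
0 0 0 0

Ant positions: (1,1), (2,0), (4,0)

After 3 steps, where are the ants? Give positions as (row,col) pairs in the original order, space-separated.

Step 1: ant0:(1,1)->N->(0,1) | ant1:(2,0)->N->(1,0) | ant2:(4,0)->N->(3,0)
  grid max=2 at (1,1)
Step 2: ant0:(0,1)->S->(1,1) | ant1:(1,0)->E->(1,1) | ant2:(3,0)->N->(2,0)
  grid max=5 at (1,1)
Step 3: ant0:(1,1)->N->(0,1) | ant1:(1,1)->N->(0,1) | ant2:(2,0)->N->(1,0)
  grid max=4 at (1,1)

(0,1) (0,1) (1,0)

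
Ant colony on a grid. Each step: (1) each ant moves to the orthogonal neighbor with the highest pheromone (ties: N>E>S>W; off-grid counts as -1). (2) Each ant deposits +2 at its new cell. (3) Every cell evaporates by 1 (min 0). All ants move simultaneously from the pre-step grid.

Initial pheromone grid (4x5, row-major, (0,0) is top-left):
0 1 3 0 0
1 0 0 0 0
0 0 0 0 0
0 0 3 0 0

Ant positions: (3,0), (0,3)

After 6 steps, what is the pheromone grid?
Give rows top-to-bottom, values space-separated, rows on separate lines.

After step 1: ants at (2,0),(0,2)
  0 0 4 0 0
  0 0 0 0 0
  1 0 0 0 0
  0 0 2 0 0
After step 2: ants at (1,0),(0,3)
  0 0 3 1 0
  1 0 0 0 0
  0 0 0 0 0
  0 0 1 0 0
After step 3: ants at (0,0),(0,2)
  1 0 4 0 0
  0 0 0 0 0
  0 0 0 0 0
  0 0 0 0 0
After step 4: ants at (0,1),(0,3)
  0 1 3 1 0
  0 0 0 0 0
  0 0 0 0 0
  0 0 0 0 0
After step 5: ants at (0,2),(0,2)
  0 0 6 0 0
  0 0 0 0 0
  0 0 0 0 0
  0 0 0 0 0
After step 6: ants at (0,3),(0,3)
  0 0 5 3 0
  0 0 0 0 0
  0 0 0 0 0
  0 0 0 0 0

0 0 5 3 0
0 0 0 0 0
0 0 0 0 0
0 0 0 0 0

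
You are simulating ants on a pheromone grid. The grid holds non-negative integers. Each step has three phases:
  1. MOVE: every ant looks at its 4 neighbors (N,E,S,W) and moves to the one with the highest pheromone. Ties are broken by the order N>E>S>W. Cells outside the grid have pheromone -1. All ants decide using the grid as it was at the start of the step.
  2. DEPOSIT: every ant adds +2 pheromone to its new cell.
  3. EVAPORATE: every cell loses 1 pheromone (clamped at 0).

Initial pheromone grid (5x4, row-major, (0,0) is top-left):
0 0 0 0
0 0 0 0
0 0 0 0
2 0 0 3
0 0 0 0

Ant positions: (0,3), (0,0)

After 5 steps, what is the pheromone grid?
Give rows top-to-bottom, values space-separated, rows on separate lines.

After step 1: ants at (1,3),(0,1)
  0 1 0 0
  0 0 0 1
  0 0 0 0
  1 0 0 2
  0 0 0 0
After step 2: ants at (0,3),(0,2)
  0 0 1 1
  0 0 0 0
  0 0 0 0
  0 0 0 1
  0 0 0 0
After step 3: ants at (0,2),(0,3)
  0 0 2 2
  0 0 0 0
  0 0 0 0
  0 0 0 0
  0 0 0 0
After step 4: ants at (0,3),(0,2)
  0 0 3 3
  0 0 0 0
  0 0 0 0
  0 0 0 0
  0 0 0 0
After step 5: ants at (0,2),(0,3)
  0 0 4 4
  0 0 0 0
  0 0 0 0
  0 0 0 0
  0 0 0 0

0 0 4 4
0 0 0 0
0 0 0 0
0 0 0 0
0 0 0 0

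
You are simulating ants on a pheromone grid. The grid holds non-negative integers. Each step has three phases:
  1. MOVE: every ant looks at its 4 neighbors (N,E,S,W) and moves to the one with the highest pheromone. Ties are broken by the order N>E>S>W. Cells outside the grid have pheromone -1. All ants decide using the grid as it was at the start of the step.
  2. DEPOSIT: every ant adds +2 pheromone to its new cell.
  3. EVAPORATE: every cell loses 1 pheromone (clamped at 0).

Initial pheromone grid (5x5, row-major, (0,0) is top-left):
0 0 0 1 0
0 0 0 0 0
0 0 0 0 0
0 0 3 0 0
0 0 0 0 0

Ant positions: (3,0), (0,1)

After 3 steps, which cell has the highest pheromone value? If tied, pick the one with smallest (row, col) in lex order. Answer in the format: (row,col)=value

Answer: (0,0)=1

Derivation:
Step 1: ant0:(3,0)->N->(2,0) | ant1:(0,1)->E->(0,2)
  grid max=2 at (3,2)
Step 2: ant0:(2,0)->N->(1,0) | ant1:(0,2)->E->(0,3)
  grid max=1 at (0,3)
Step 3: ant0:(1,0)->N->(0,0) | ant1:(0,3)->E->(0,4)
  grid max=1 at (0,0)
Final grid:
  1 0 0 0 1
  0 0 0 0 0
  0 0 0 0 0
  0 0 0 0 0
  0 0 0 0 0
Max pheromone 1 at (0,0)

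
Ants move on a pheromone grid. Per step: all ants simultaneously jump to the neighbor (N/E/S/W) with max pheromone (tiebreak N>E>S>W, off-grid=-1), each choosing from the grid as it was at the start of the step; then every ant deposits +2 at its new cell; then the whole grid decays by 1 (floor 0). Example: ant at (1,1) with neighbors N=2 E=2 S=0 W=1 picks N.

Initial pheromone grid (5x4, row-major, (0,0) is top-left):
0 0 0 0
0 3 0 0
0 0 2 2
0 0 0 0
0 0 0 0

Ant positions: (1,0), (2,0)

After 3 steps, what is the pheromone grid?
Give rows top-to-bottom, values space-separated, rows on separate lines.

After step 1: ants at (1,1),(1,0)
  0 0 0 0
  1 4 0 0
  0 0 1 1
  0 0 0 0
  0 0 0 0
After step 2: ants at (1,0),(1,1)
  0 0 0 0
  2 5 0 0
  0 0 0 0
  0 0 0 0
  0 0 0 0
After step 3: ants at (1,1),(1,0)
  0 0 0 0
  3 6 0 0
  0 0 0 0
  0 0 0 0
  0 0 0 0

0 0 0 0
3 6 0 0
0 0 0 0
0 0 0 0
0 0 0 0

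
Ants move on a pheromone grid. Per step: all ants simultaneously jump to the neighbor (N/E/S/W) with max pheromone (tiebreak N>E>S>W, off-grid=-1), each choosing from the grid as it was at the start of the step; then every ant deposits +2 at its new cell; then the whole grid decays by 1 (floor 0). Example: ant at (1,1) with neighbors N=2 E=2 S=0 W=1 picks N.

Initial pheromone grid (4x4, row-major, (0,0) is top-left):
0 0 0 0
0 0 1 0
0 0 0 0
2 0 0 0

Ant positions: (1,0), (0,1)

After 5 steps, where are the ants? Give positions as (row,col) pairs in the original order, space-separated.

Step 1: ant0:(1,0)->N->(0,0) | ant1:(0,1)->E->(0,2)
  grid max=1 at (0,0)
Step 2: ant0:(0,0)->E->(0,1) | ant1:(0,2)->E->(0,3)
  grid max=1 at (0,1)
Step 3: ant0:(0,1)->E->(0,2) | ant1:(0,3)->S->(1,3)
  grid max=1 at (0,2)
Step 4: ant0:(0,2)->E->(0,3) | ant1:(1,3)->N->(0,3)
  grid max=3 at (0,3)
Step 5: ant0:(0,3)->S->(1,3) | ant1:(0,3)->S->(1,3)
  grid max=3 at (1,3)

(1,3) (1,3)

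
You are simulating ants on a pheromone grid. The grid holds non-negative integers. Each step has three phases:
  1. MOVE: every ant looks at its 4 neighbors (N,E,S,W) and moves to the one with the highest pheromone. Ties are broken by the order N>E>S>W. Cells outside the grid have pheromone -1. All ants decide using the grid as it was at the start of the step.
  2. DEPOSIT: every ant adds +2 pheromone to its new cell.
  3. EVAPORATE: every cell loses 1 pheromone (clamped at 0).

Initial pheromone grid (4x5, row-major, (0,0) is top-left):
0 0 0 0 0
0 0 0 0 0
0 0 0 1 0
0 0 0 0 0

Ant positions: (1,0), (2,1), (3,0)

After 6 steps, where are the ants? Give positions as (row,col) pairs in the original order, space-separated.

Step 1: ant0:(1,0)->N->(0,0) | ant1:(2,1)->N->(1,1) | ant2:(3,0)->N->(2,0)
  grid max=1 at (0,0)
Step 2: ant0:(0,0)->E->(0,1) | ant1:(1,1)->N->(0,1) | ant2:(2,0)->N->(1,0)
  grid max=3 at (0,1)
Step 3: ant0:(0,1)->E->(0,2) | ant1:(0,1)->E->(0,2) | ant2:(1,0)->N->(0,0)
  grid max=3 at (0,2)
Step 4: ant0:(0,2)->W->(0,1) | ant1:(0,2)->W->(0,1) | ant2:(0,0)->E->(0,1)
  grid max=7 at (0,1)
Step 5: ant0:(0,1)->E->(0,2) | ant1:(0,1)->E->(0,2) | ant2:(0,1)->E->(0,2)
  grid max=7 at (0,2)
Step 6: ant0:(0,2)->W->(0,1) | ant1:(0,2)->W->(0,1) | ant2:(0,2)->W->(0,1)
  grid max=11 at (0,1)

(0,1) (0,1) (0,1)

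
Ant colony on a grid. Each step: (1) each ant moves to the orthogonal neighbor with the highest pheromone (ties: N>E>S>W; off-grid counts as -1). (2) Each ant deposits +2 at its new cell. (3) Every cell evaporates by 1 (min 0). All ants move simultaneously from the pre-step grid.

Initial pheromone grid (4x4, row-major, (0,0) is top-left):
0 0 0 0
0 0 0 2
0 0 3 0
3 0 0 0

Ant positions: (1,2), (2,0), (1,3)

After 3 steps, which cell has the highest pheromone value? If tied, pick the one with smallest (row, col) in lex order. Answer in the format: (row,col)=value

Answer: (2,2)=4

Derivation:
Step 1: ant0:(1,2)->S->(2,2) | ant1:(2,0)->S->(3,0) | ant2:(1,3)->N->(0,3)
  grid max=4 at (2,2)
Step 2: ant0:(2,2)->N->(1,2) | ant1:(3,0)->N->(2,0) | ant2:(0,3)->S->(1,3)
  grid max=3 at (2,2)
Step 3: ant0:(1,2)->S->(2,2) | ant1:(2,0)->S->(3,0) | ant2:(1,3)->W->(1,2)
  grid max=4 at (2,2)
Final grid:
  0 0 0 0
  0 0 2 1
  0 0 4 0
  4 0 0 0
Max pheromone 4 at (2,2)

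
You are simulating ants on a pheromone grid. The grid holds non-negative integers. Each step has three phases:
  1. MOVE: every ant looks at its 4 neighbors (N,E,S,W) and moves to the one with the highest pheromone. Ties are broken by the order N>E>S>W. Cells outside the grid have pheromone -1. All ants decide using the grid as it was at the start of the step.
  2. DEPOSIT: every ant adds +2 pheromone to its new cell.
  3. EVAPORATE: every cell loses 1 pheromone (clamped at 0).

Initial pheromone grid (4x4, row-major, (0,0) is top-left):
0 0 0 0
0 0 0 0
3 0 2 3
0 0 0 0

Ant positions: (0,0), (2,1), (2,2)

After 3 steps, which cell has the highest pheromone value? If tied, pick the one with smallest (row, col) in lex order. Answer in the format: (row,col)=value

Answer: (2,0)=4

Derivation:
Step 1: ant0:(0,0)->E->(0,1) | ant1:(2,1)->W->(2,0) | ant2:(2,2)->E->(2,3)
  grid max=4 at (2,0)
Step 2: ant0:(0,1)->E->(0,2) | ant1:(2,0)->N->(1,0) | ant2:(2,3)->W->(2,2)
  grid max=3 at (2,0)
Step 3: ant0:(0,2)->E->(0,3) | ant1:(1,0)->S->(2,0) | ant2:(2,2)->E->(2,3)
  grid max=4 at (2,0)
Final grid:
  0 0 0 1
  0 0 0 0
  4 0 1 4
  0 0 0 0
Max pheromone 4 at (2,0)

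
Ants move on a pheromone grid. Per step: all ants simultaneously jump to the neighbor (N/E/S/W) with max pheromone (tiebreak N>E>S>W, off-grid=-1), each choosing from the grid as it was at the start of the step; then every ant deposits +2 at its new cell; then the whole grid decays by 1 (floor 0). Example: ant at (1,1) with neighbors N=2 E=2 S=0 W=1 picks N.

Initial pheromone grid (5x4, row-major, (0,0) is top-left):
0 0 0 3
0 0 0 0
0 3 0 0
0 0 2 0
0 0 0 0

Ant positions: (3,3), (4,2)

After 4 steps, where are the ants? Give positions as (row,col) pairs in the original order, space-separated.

Step 1: ant0:(3,3)->W->(3,2) | ant1:(4,2)->N->(3,2)
  grid max=5 at (3,2)
Step 2: ant0:(3,2)->N->(2,2) | ant1:(3,2)->N->(2,2)
  grid max=4 at (3,2)
Step 3: ant0:(2,2)->S->(3,2) | ant1:(2,2)->S->(3,2)
  grid max=7 at (3,2)
Step 4: ant0:(3,2)->N->(2,2) | ant1:(3,2)->N->(2,2)
  grid max=6 at (3,2)

(2,2) (2,2)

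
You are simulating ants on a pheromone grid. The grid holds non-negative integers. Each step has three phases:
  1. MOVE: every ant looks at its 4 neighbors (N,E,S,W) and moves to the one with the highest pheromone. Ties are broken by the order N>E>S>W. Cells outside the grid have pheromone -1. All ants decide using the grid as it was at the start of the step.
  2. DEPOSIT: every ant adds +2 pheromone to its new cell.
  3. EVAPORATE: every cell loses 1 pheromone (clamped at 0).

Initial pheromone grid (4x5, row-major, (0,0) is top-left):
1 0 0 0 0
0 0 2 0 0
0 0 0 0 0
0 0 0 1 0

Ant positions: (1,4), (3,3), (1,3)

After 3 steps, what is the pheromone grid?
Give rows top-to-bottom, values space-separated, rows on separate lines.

After step 1: ants at (0,4),(2,3),(1,2)
  0 0 0 0 1
  0 0 3 0 0
  0 0 0 1 0
  0 0 0 0 0
After step 2: ants at (1,4),(1,3),(0,2)
  0 0 1 0 0
  0 0 2 1 1
  0 0 0 0 0
  0 0 0 0 0
After step 3: ants at (1,3),(1,2),(1,2)
  0 0 0 0 0
  0 0 5 2 0
  0 0 0 0 0
  0 0 0 0 0

0 0 0 0 0
0 0 5 2 0
0 0 0 0 0
0 0 0 0 0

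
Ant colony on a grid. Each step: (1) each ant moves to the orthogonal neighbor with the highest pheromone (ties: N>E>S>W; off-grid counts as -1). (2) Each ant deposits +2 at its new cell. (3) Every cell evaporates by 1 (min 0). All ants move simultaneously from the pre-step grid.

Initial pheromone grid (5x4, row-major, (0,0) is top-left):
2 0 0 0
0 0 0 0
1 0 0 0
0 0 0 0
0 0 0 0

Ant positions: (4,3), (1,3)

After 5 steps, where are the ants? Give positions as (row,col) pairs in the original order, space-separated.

Step 1: ant0:(4,3)->N->(3,3) | ant1:(1,3)->N->(0,3)
  grid max=1 at (0,0)
Step 2: ant0:(3,3)->N->(2,3) | ant1:(0,3)->S->(1,3)
  grid max=1 at (1,3)
Step 3: ant0:(2,3)->N->(1,3) | ant1:(1,3)->S->(2,3)
  grid max=2 at (1,3)
Step 4: ant0:(1,3)->S->(2,3) | ant1:(2,3)->N->(1,3)
  grid max=3 at (1,3)
Step 5: ant0:(2,3)->N->(1,3) | ant1:(1,3)->S->(2,3)
  grid max=4 at (1,3)

(1,3) (2,3)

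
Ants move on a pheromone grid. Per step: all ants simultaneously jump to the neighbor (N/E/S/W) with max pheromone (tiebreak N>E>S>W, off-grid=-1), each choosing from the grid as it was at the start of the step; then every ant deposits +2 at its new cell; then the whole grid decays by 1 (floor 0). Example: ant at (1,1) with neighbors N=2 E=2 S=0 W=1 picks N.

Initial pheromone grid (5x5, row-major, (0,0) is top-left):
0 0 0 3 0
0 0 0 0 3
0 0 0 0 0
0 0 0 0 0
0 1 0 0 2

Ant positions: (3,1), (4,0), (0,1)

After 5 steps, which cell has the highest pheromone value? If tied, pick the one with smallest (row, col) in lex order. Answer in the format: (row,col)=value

Answer: (4,1)=8

Derivation:
Step 1: ant0:(3,1)->S->(4,1) | ant1:(4,0)->E->(4,1) | ant2:(0,1)->E->(0,2)
  grid max=4 at (4,1)
Step 2: ant0:(4,1)->N->(3,1) | ant1:(4,1)->N->(3,1) | ant2:(0,2)->E->(0,3)
  grid max=3 at (0,3)
Step 3: ant0:(3,1)->S->(4,1) | ant1:(3,1)->S->(4,1) | ant2:(0,3)->E->(0,4)
  grid max=6 at (4,1)
Step 4: ant0:(4,1)->N->(3,1) | ant1:(4,1)->N->(3,1) | ant2:(0,4)->W->(0,3)
  grid max=5 at (3,1)
Step 5: ant0:(3,1)->S->(4,1) | ant1:(3,1)->S->(4,1) | ant2:(0,3)->E->(0,4)
  grid max=8 at (4,1)
Final grid:
  0 0 0 2 1
  0 0 0 0 0
  0 0 0 0 0
  0 4 0 0 0
  0 8 0 0 0
Max pheromone 8 at (4,1)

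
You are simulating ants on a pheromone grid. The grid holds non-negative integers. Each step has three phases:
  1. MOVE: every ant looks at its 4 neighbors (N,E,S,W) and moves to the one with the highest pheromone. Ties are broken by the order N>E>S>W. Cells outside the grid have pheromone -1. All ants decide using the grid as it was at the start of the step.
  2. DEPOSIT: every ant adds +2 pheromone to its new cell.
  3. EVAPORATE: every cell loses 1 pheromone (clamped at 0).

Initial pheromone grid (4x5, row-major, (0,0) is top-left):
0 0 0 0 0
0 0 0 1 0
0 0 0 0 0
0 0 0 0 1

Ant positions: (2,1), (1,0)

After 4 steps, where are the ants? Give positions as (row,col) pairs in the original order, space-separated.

Step 1: ant0:(2,1)->N->(1,1) | ant1:(1,0)->N->(0,0)
  grid max=1 at (0,0)
Step 2: ant0:(1,1)->N->(0,1) | ant1:(0,0)->E->(0,1)
  grid max=3 at (0,1)
Step 3: ant0:(0,1)->E->(0,2) | ant1:(0,1)->E->(0,2)
  grid max=3 at (0,2)
Step 4: ant0:(0,2)->W->(0,1) | ant1:(0,2)->W->(0,1)
  grid max=5 at (0,1)

(0,1) (0,1)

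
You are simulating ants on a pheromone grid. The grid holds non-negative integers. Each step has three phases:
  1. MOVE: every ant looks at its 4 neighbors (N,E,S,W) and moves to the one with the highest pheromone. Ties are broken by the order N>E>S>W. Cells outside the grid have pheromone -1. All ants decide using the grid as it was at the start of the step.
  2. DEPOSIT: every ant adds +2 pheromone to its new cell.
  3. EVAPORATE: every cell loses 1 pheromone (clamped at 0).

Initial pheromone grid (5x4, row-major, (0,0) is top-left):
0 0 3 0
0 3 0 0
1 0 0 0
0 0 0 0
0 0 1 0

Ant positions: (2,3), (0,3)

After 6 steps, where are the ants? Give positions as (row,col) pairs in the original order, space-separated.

Step 1: ant0:(2,3)->N->(1,3) | ant1:(0,3)->W->(0,2)
  grid max=4 at (0,2)
Step 2: ant0:(1,3)->N->(0,3) | ant1:(0,2)->E->(0,3)
  grid max=3 at (0,2)
Step 3: ant0:(0,3)->W->(0,2) | ant1:(0,3)->W->(0,2)
  grid max=6 at (0,2)
Step 4: ant0:(0,2)->E->(0,3) | ant1:(0,2)->E->(0,3)
  grid max=5 at (0,2)
Step 5: ant0:(0,3)->W->(0,2) | ant1:(0,3)->W->(0,2)
  grid max=8 at (0,2)
Step 6: ant0:(0,2)->E->(0,3) | ant1:(0,2)->E->(0,3)
  grid max=7 at (0,2)

(0,3) (0,3)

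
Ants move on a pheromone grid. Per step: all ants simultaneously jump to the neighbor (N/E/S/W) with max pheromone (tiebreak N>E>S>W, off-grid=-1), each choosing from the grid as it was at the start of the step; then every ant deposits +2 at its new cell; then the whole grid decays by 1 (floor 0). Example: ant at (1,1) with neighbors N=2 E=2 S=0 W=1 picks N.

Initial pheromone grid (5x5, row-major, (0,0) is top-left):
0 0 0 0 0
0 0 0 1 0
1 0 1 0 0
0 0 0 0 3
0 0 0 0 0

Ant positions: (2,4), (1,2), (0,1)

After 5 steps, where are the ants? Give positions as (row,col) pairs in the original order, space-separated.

Step 1: ant0:(2,4)->S->(3,4) | ant1:(1,2)->E->(1,3) | ant2:(0,1)->E->(0,2)
  grid max=4 at (3,4)
Step 2: ant0:(3,4)->N->(2,4) | ant1:(1,3)->N->(0,3) | ant2:(0,2)->E->(0,3)
  grid max=3 at (0,3)
Step 3: ant0:(2,4)->S->(3,4) | ant1:(0,3)->S->(1,3) | ant2:(0,3)->S->(1,3)
  grid max=4 at (1,3)
Step 4: ant0:(3,4)->N->(2,4) | ant1:(1,3)->N->(0,3) | ant2:(1,3)->N->(0,3)
  grid max=5 at (0,3)
Step 5: ant0:(2,4)->S->(3,4) | ant1:(0,3)->S->(1,3) | ant2:(0,3)->S->(1,3)
  grid max=6 at (1,3)

(3,4) (1,3) (1,3)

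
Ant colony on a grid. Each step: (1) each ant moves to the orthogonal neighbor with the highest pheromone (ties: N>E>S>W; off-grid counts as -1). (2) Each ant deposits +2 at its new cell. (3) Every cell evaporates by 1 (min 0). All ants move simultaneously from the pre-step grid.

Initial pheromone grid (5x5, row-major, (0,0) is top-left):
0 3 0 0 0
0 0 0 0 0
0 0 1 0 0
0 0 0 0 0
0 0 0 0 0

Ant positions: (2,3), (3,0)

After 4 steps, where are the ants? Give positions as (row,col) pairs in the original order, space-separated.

Step 1: ant0:(2,3)->W->(2,2) | ant1:(3,0)->N->(2,0)
  grid max=2 at (0,1)
Step 2: ant0:(2,2)->N->(1,2) | ant1:(2,0)->N->(1,0)
  grid max=1 at (0,1)
Step 3: ant0:(1,2)->S->(2,2) | ant1:(1,0)->N->(0,0)
  grid max=2 at (2,2)
Step 4: ant0:(2,2)->N->(1,2) | ant1:(0,0)->E->(0,1)
  grid max=1 at (0,1)

(1,2) (0,1)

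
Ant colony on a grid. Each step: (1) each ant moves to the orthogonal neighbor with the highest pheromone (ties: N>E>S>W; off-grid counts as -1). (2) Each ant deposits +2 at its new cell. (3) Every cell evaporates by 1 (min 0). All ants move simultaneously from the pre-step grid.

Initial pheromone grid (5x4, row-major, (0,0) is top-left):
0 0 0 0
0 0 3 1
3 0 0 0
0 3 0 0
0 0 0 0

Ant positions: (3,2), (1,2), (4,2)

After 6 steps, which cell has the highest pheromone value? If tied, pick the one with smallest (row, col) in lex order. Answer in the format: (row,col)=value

Step 1: ant0:(3,2)->W->(3,1) | ant1:(1,2)->E->(1,3) | ant2:(4,2)->N->(3,2)
  grid max=4 at (3,1)
Step 2: ant0:(3,1)->E->(3,2) | ant1:(1,3)->W->(1,2) | ant2:(3,2)->W->(3,1)
  grid max=5 at (3,1)
Step 3: ant0:(3,2)->W->(3,1) | ant1:(1,2)->E->(1,3) | ant2:(3,1)->E->(3,2)
  grid max=6 at (3,1)
Step 4: ant0:(3,1)->E->(3,2) | ant1:(1,3)->W->(1,2) | ant2:(3,2)->W->(3,1)
  grid max=7 at (3,1)
Step 5: ant0:(3,2)->W->(3,1) | ant1:(1,2)->E->(1,3) | ant2:(3,1)->E->(3,2)
  grid max=8 at (3,1)
Step 6: ant0:(3,1)->E->(3,2) | ant1:(1,3)->W->(1,2) | ant2:(3,2)->W->(3,1)
  grid max=9 at (3,1)
Final grid:
  0 0 0 0
  0 0 3 1
  0 0 0 0
  0 9 6 0
  0 0 0 0
Max pheromone 9 at (3,1)

Answer: (3,1)=9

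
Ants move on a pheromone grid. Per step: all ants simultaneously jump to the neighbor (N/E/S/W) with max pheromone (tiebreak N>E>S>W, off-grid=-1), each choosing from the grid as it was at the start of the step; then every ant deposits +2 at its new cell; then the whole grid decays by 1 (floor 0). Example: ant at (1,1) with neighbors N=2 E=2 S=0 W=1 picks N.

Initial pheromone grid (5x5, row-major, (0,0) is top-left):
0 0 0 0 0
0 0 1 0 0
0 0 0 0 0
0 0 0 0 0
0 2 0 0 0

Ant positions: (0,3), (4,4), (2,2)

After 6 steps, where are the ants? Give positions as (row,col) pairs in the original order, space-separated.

Step 1: ant0:(0,3)->E->(0,4) | ant1:(4,4)->N->(3,4) | ant2:(2,2)->N->(1,2)
  grid max=2 at (1,2)
Step 2: ant0:(0,4)->S->(1,4) | ant1:(3,4)->N->(2,4) | ant2:(1,2)->N->(0,2)
  grid max=1 at (0,2)
Step 3: ant0:(1,4)->S->(2,4) | ant1:(2,4)->N->(1,4) | ant2:(0,2)->S->(1,2)
  grid max=2 at (1,2)
Step 4: ant0:(2,4)->N->(1,4) | ant1:(1,4)->S->(2,4) | ant2:(1,2)->N->(0,2)
  grid max=3 at (1,4)
Step 5: ant0:(1,4)->S->(2,4) | ant1:(2,4)->N->(1,4) | ant2:(0,2)->S->(1,2)
  grid max=4 at (1,4)
Step 6: ant0:(2,4)->N->(1,4) | ant1:(1,4)->S->(2,4) | ant2:(1,2)->N->(0,2)
  grid max=5 at (1,4)

(1,4) (2,4) (0,2)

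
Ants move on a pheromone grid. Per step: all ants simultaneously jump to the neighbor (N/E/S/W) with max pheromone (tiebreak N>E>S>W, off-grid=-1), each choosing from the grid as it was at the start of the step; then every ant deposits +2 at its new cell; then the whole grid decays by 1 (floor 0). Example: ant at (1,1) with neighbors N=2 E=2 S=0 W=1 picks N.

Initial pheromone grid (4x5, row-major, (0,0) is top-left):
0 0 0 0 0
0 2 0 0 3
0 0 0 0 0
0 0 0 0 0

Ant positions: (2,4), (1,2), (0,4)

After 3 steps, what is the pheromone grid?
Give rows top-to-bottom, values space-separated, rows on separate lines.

After step 1: ants at (1,4),(1,1),(1,4)
  0 0 0 0 0
  0 3 0 0 6
  0 0 0 0 0
  0 0 0 0 0
After step 2: ants at (0,4),(0,1),(0,4)
  0 1 0 0 3
  0 2 0 0 5
  0 0 0 0 0
  0 0 0 0 0
After step 3: ants at (1,4),(1,1),(1,4)
  0 0 0 0 2
  0 3 0 0 8
  0 0 0 0 0
  0 0 0 0 0

0 0 0 0 2
0 3 0 0 8
0 0 0 0 0
0 0 0 0 0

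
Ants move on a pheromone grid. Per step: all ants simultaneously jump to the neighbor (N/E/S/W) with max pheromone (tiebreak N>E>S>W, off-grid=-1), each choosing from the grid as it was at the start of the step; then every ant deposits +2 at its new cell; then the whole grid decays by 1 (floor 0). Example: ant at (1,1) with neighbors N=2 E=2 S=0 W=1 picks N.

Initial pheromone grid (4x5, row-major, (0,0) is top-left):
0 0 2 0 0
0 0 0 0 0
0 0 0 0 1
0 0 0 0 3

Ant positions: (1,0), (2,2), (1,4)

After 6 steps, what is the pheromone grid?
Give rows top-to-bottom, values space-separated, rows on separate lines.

After step 1: ants at (0,0),(1,2),(2,4)
  1 0 1 0 0
  0 0 1 0 0
  0 0 0 0 2
  0 0 0 0 2
After step 2: ants at (0,1),(0,2),(3,4)
  0 1 2 0 0
  0 0 0 0 0
  0 0 0 0 1
  0 0 0 0 3
After step 3: ants at (0,2),(0,1),(2,4)
  0 2 3 0 0
  0 0 0 0 0
  0 0 0 0 2
  0 0 0 0 2
After step 4: ants at (0,1),(0,2),(3,4)
  0 3 4 0 0
  0 0 0 0 0
  0 0 0 0 1
  0 0 0 0 3
After step 5: ants at (0,2),(0,1),(2,4)
  0 4 5 0 0
  0 0 0 0 0
  0 0 0 0 2
  0 0 0 0 2
After step 6: ants at (0,1),(0,2),(3,4)
  0 5 6 0 0
  0 0 0 0 0
  0 0 0 0 1
  0 0 0 0 3

0 5 6 0 0
0 0 0 0 0
0 0 0 0 1
0 0 0 0 3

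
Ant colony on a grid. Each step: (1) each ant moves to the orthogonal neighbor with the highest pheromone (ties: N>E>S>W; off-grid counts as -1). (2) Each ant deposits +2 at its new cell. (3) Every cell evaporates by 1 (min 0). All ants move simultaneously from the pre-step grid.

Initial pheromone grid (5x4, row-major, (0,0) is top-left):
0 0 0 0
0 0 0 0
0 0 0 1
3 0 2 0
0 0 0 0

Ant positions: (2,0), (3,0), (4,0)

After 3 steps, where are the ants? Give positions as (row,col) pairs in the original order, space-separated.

Step 1: ant0:(2,0)->S->(3,0) | ant1:(3,0)->N->(2,0) | ant2:(4,0)->N->(3,0)
  grid max=6 at (3,0)
Step 2: ant0:(3,0)->N->(2,0) | ant1:(2,0)->S->(3,0) | ant2:(3,0)->N->(2,0)
  grid max=7 at (3,0)
Step 3: ant0:(2,0)->S->(3,0) | ant1:(3,0)->N->(2,0) | ant2:(2,0)->S->(3,0)
  grid max=10 at (3,0)

(3,0) (2,0) (3,0)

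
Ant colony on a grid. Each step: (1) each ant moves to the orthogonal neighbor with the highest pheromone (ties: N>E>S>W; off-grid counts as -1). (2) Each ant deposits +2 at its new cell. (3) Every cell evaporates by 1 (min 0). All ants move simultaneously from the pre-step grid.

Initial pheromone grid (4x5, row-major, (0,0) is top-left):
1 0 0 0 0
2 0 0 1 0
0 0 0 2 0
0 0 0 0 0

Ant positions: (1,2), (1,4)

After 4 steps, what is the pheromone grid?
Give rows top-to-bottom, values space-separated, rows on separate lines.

After step 1: ants at (1,3),(1,3)
  0 0 0 0 0
  1 0 0 4 0
  0 0 0 1 0
  0 0 0 0 0
After step 2: ants at (2,3),(2,3)
  0 0 0 0 0
  0 0 0 3 0
  0 0 0 4 0
  0 0 0 0 0
After step 3: ants at (1,3),(1,3)
  0 0 0 0 0
  0 0 0 6 0
  0 0 0 3 0
  0 0 0 0 0
After step 4: ants at (2,3),(2,3)
  0 0 0 0 0
  0 0 0 5 0
  0 0 0 6 0
  0 0 0 0 0

0 0 0 0 0
0 0 0 5 0
0 0 0 6 0
0 0 0 0 0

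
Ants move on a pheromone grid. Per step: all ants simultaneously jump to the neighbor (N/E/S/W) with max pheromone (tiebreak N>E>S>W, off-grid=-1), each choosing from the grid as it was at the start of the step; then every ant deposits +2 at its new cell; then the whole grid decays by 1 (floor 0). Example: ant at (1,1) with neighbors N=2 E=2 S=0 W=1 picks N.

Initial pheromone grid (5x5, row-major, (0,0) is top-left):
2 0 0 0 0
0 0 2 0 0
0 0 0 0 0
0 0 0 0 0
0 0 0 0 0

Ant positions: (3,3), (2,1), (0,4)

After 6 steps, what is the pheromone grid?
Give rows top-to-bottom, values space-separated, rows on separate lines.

After step 1: ants at (2,3),(1,1),(1,4)
  1 0 0 0 0
  0 1 1 0 1
  0 0 0 1 0
  0 0 0 0 0
  0 0 0 0 0
After step 2: ants at (1,3),(1,2),(0,4)
  0 0 0 0 1
  0 0 2 1 0
  0 0 0 0 0
  0 0 0 0 0
  0 0 0 0 0
After step 3: ants at (1,2),(1,3),(1,4)
  0 0 0 0 0
  0 0 3 2 1
  0 0 0 0 0
  0 0 0 0 0
  0 0 0 0 0
After step 4: ants at (1,3),(1,2),(1,3)
  0 0 0 0 0
  0 0 4 5 0
  0 0 0 0 0
  0 0 0 0 0
  0 0 0 0 0
After step 5: ants at (1,2),(1,3),(1,2)
  0 0 0 0 0
  0 0 7 6 0
  0 0 0 0 0
  0 0 0 0 0
  0 0 0 0 0
After step 6: ants at (1,3),(1,2),(1,3)
  0 0 0 0 0
  0 0 8 9 0
  0 0 0 0 0
  0 0 0 0 0
  0 0 0 0 0

0 0 0 0 0
0 0 8 9 0
0 0 0 0 0
0 0 0 0 0
0 0 0 0 0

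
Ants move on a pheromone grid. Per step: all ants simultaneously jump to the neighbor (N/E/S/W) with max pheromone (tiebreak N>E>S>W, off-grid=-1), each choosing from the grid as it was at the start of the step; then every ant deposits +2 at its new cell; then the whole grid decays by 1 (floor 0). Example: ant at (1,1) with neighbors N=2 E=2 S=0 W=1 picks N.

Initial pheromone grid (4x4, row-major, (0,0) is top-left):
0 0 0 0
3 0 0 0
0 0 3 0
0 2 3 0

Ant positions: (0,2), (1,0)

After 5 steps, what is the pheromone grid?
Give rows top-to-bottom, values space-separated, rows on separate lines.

After step 1: ants at (0,3),(0,0)
  1 0 0 1
  2 0 0 0
  0 0 2 0
  0 1 2 0
After step 2: ants at (1,3),(1,0)
  0 0 0 0
  3 0 0 1
  0 0 1 0
  0 0 1 0
After step 3: ants at (0,3),(0,0)
  1 0 0 1
  2 0 0 0
  0 0 0 0
  0 0 0 0
After step 4: ants at (1,3),(1,0)
  0 0 0 0
  3 0 0 1
  0 0 0 0
  0 0 0 0
After step 5: ants at (0,3),(0,0)
  1 0 0 1
  2 0 0 0
  0 0 0 0
  0 0 0 0

1 0 0 1
2 0 0 0
0 0 0 0
0 0 0 0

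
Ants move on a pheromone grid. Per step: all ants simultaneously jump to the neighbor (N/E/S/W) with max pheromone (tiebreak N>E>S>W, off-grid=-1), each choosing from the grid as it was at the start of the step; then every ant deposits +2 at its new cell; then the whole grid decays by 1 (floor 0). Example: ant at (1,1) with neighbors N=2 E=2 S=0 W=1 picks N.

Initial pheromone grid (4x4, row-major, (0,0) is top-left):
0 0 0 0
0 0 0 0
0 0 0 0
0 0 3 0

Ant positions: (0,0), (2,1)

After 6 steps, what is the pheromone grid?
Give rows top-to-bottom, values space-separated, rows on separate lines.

After step 1: ants at (0,1),(1,1)
  0 1 0 0
  0 1 0 0
  0 0 0 0
  0 0 2 0
After step 2: ants at (1,1),(0,1)
  0 2 0 0
  0 2 0 0
  0 0 0 0
  0 0 1 0
After step 3: ants at (0,1),(1,1)
  0 3 0 0
  0 3 0 0
  0 0 0 0
  0 0 0 0
After step 4: ants at (1,1),(0,1)
  0 4 0 0
  0 4 0 0
  0 0 0 0
  0 0 0 0
After step 5: ants at (0,1),(1,1)
  0 5 0 0
  0 5 0 0
  0 0 0 0
  0 0 0 0
After step 6: ants at (1,1),(0,1)
  0 6 0 0
  0 6 0 0
  0 0 0 0
  0 0 0 0

0 6 0 0
0 6 0 0
0 0 0 0
0 0 0 0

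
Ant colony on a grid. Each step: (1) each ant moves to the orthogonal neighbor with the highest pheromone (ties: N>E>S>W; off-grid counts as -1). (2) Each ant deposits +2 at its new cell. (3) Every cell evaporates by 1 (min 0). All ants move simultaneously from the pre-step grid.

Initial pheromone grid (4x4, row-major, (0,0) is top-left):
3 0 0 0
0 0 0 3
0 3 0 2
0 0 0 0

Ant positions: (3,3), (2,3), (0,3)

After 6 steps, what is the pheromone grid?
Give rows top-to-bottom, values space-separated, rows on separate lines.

After step 1: ants at (2,3),(1,3),(1,3)
  2 0 0 0
  0 0 0 6
  0 2 0 3
  0 0 0 0
After step 2: ants at (1,3),(2,3),(2,3)
  1 0 0 0
  0 0 0 7
  0 1 0 6
  0 0 0 0
After step 3: ants at (2,3),(1,3),(1,3)
  0 0 0 0
  0 0 0 10
  0 0 0 7
  0 0 0 0
After step 4: ants at (1,3),(2,3),(2,3)
  0 0 0 0
  0 0 0 11
  0 0 0 10
  0 0 0 0
After step 5: ants at (2,3),(1,3),(1,3)
  0 0 0 0
  0 0 0 14
  0 0 0 11
  0 0 0 0
After step 6: ants at (1,3),(2,3),(2,3)
  0 0 0 0
  0 0 0 15
  0 0 0 14
  0 0 0 0

0 0 0 0
0 0 0 15
0 0 0 14
0 0 0 0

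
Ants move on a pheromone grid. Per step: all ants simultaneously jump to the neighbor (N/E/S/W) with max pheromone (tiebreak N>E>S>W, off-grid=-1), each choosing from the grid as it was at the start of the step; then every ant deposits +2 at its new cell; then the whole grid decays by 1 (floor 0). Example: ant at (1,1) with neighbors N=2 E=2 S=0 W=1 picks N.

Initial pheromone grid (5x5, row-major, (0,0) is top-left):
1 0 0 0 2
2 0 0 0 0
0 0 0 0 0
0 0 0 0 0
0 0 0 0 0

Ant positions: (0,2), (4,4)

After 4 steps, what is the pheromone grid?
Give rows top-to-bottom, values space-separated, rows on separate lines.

After step 1: ants at (0,3),(3,4)
  0 0 0 1 1
  1 0 0 0 0
  0 0 0 0 0
  0 0 0 0 1
  0 0 0 0 0
After step 2: ants at (0,4),(2,4)
  0 0 0 0 2
  0 0 0 0 0
  0 0 0 0 1
  0 0 0 0 0
  0 0 0 0 0
After step 3: ants at (1,4),(1,4)
  0 0 0 0 1
  0 0 0 0 3
  0 0 0 0 0
  0 0 0 0 0
  0 0 0 0 0
After step 4: ants at (0,4),(0,4)
  0 0 0 0 4
  0 0 0 0 2
  0 0 0 0 0
  0 0 0 0 0
  0 0 0 0 0

0 0 0 0 4
0 0 0 0 2
0 0 0 0 0
0 0 0 0 0
0 0 0 0 0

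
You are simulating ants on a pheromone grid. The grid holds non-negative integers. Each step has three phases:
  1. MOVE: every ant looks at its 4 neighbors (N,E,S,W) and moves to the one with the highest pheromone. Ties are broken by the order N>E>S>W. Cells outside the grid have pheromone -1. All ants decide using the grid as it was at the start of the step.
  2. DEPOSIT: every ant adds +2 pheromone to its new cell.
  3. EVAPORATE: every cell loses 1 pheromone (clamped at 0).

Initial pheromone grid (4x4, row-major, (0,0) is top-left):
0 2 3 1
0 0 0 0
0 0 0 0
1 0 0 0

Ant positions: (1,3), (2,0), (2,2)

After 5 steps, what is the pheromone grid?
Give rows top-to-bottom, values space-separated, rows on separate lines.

After step 1: ants at (0,3),(3,0),(1,2)
  0 1 2 2
  0 0 1 0
  0 0 0 0
  2 0 0 0
After step 2: ants at (0,2),(2,0),(0,2)
  0 0 5 1
  0 0 0 0
  1 0 0 0
  1 0 0 0
After step 3: ants at (0,3),(3,0),(0,3)
  0 0 4 4
  0 0 0 0
  0 0 0 0
  2 0 0 0
After step 4: ants at (0,2),(2,0),(0,2)
  0 0 7 3
  0 0 0 0
  1 0 0 0
  1 0 0 0
After step 5: ants at (0,3),(3,0),(0,3)
  0 0 6 6
  0 0 0 0
  0 0 0 0
  2 0 0 0

0 0 6 6
0 0 0 0
0 0 0 0
2 0 0 0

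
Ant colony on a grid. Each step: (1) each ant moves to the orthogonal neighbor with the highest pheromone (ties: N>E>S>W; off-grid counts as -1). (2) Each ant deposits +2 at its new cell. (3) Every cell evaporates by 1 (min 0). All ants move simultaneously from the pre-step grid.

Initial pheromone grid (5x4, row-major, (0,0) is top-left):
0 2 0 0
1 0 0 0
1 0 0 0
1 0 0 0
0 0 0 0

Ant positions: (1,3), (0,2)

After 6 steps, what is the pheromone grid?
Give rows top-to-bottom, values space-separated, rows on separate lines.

After step 1: ants at (0,3),(0,1)
  0 3 0 1
  0 0 0 0
  0 0 0 0
  0 0 0 0
  0 0 0 0
After step 2: ants at (1,3),(0,2)
  0 2 1 0
  0 0 0 1
  0 0 0 0
  0 0 0 0
  0 0 0 0
After step 3: ants at (0,3),(0,1)
  0 3 0 1
  0 0 0 0
  0 0 0 0
  0 0 0 0
  0 0 0 0
After step 4: ants at (1,3),(0,2)
  0 2 1 0
  0 0 0 1
  0 0 0 0
  0 0 0 0
  0 0 0 0
After step 5: ants at (0,3),(0,1)
  0 3 0 1
  0 0 0 0
  0 0 0 0
  0 0 0 0
  0 0 0 0
After step 6: ants at (1,3),(0,2)
  0 2 1 0
  0 0 0 1
  0 0 0 0
  0 0 0 0
  0 0 0 0

0 2 1 0
0 0 0 1
0 0 0 0
0 0 0 0
0 0 0 0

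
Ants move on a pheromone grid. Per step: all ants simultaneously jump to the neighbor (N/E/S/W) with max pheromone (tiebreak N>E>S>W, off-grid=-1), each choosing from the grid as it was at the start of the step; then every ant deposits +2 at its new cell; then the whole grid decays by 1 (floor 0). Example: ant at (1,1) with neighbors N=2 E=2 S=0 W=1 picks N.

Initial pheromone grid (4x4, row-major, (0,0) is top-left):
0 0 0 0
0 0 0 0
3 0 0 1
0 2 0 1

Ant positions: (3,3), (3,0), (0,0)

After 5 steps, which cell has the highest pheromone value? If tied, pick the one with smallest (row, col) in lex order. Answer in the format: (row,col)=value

Answer: (2,0)=4

Derivation:
Step 1: ant0:(3,3)->N->(2,3) | ant1:(3,0)->N->(2,0) | ant2:(0,0)->E->(0,1)
  grid max=4 at (2,0)
Step 2: ant0:(2,3)->N->(1,3) | ant1:(2,0)->N->(1,0) | ant2:(0,1)->E->(0,2)
  grid max=3 at (2,0)
Step 3: ant0:(1,3)->S->(2,3) | ant1:(1,0)->S->(2,0) | ant2:(0,2)->E->(0,3)
  grid max=4 at (2,0)
Step 4: ant0:(2,3)->N->(1,3) | ant1:(2,0)->N->(1,0) | ant2:(0,3)->S->(1,3)
  grid max=3 at (1,3)
Step 5: ant0:(1,3)->S->(2,3) | ant1:(1,0)->S->(2,0) | ant2:(1,3)->S->(2,3)
  grid max=4 at (2,0)
Final grid:
  0 0 0 0
  0 0 0 2
  4 0 0 4
  0 0 0 0
Max pheromone 4 at (2,0)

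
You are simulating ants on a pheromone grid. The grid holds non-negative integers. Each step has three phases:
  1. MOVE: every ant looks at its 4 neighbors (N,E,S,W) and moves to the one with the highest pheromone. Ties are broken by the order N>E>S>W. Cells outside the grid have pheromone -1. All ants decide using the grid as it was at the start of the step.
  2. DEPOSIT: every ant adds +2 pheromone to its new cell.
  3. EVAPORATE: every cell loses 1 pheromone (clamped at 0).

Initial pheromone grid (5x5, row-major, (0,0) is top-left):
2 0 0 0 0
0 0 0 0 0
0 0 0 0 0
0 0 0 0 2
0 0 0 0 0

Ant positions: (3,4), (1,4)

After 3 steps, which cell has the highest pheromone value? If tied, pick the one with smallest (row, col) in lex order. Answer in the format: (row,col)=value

Answer: (0,4)=1

Derivation:
Step 1: ant0:(3,4)->N->(2,4) | ant1:(1,4)->N->(0,4)
  grid max=1 at (0,0)
Step 2: ant0:(2,4)->S->(3,4) | ant1:(0,4)->S->(1,4)
  grid max=2 at (3,4)
Step 3: ant0:(3,4)->N->(2,4) | ant1:(1,4)->N->(0,4)
  grid max=1 at (0,4)
Final grid:
  0 0 0 0 1
  0 0 0 0 0
  0 0 0 0 1
  0 0 0 0 1
  0 0 0 0 0
Max pheromone 1 at (0,4)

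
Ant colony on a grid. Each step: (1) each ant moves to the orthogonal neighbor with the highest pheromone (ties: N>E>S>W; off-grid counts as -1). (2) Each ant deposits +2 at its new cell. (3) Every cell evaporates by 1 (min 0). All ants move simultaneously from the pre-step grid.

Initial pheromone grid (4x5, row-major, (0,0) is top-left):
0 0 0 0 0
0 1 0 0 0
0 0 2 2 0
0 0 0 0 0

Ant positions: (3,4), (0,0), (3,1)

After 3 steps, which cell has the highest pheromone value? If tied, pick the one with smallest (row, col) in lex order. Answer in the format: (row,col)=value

Step 1: ant0:(3,4)->N->(2,4) | ant1:(0,0)->E->(0,1) | ant2:(3,1)->N->(2,1)
  grid max=1 at (0,1)
Step 2: ant0:(2,4)->W->(2,3) | ant1:(0,1)->E->(0,2) | ant2:(2,1)->E->(2,2)
  grid max=2 at (2,2)
Step 3: ant0:(2,3)->W->(2,2) | ant1:(0,2)->E->(0,3) | ant2:(2,2)->E->(2,3)
  grid max=3 at (2,2)
Final grid:
  0 0 0 1 0
  0 0 0 0 0
  0 0 3 3 0
  0 0 0 0 0
Max pheromone 3 at (2,2)

Answer: (2,2)=3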